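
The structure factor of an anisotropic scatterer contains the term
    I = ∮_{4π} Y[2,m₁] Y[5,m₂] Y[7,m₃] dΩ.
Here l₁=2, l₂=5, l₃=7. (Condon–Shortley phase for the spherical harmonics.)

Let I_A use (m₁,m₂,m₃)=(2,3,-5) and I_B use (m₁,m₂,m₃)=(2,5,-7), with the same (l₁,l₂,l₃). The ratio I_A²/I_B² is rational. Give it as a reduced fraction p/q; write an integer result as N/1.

Shared (l₁,l₂,l₃)=(2,5,7): N and (l;000)² cancel in I_A²/I_B².
A: Δ = 0!·4!·10!/15! = 1/15015; Racah Σ t=0..0: t=0:+1/1935360 = 1/1935360; ⇒ 3j(2 5 7; 2 3 -5)² = 3/91, sgn +1
B: Δ = 0!·4!·10!/15! = 1/15015; Racah Σ t=0..0: t=0:+1/87091200 = 1/87091200; ⇒ 3j(2 5 7; 2 5 -7)² = 1/15, sgn +1
I_A²/I_B² = (3/91)/(1/15) = 45/91

45/91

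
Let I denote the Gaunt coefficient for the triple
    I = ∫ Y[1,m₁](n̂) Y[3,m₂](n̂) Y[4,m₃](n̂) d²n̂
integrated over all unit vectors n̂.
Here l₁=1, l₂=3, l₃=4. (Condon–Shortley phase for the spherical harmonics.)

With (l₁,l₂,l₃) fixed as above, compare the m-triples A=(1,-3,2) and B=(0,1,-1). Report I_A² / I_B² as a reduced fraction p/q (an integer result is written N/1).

1/15

Shared (l₁,l₂,l₃)=(1,3,4): N and (l;000)² cancel in I_A²/I_B².
A: Δ = 0!·2!·6!/9! = 1/252; Racah Σ t=0..0: t=0:+1/1440 = 1/1440; ⇒ 3j(1 3 4; 1 -3 2)² = 1/252, sgn +1
B: Δ = 0!·2!·6!/9! = 1/252; Racah Σ t=0..0: t=0:+1/48 = 1/48; ⇒ 3j(1 3 4; 0 1 -1)² = 5/84, sgn -1
I_A²/I_B² = (1/252)/(5/84) = 1/15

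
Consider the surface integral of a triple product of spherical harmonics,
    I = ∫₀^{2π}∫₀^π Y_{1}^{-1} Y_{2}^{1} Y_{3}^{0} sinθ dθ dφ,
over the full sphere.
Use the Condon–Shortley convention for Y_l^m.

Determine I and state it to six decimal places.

0.143048

m-sum 0 ✓  L=6 even ✓  1≤3≤3 ✓
Π(2lᵢ+1) = 3×5×7 = 105
triangle coeff Δ(1,2,3) = 1/105
Σ_t [0,0]: t=0:+1/4 = 1/4
(3j)²=3/35 [(1 2 3; 0 0 0)], sign=-1
Σ_t [0,0]: t=0:+1/12 = 1/12
(3j)²=1/35 [(1 2 3; -1 1 0)], sign=-1
⇒ 4πI² = 9/35
I = (+1)√(9/35/(4π)) = 0.14304817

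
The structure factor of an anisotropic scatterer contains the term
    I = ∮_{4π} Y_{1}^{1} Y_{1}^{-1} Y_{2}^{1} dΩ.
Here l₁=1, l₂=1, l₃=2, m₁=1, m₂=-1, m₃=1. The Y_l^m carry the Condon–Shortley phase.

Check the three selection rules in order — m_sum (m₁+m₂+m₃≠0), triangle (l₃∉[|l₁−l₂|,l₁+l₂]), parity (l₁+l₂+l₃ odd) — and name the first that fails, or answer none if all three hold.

azimuthal sum: 1 − 1 + 1 = 1  ✗
0 ≤ 2 ≤ 2 (triangle on l)
L = 1 + 1 + 2 = 4 (even)

m_sum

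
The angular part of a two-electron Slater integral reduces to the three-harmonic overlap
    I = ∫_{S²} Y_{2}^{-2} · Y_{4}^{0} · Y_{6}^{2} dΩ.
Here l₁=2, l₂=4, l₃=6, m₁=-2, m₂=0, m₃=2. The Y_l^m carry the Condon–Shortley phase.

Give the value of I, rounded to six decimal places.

Rules hold: Σm=0, L=12 even, 2≤6≤6.
N = 5·9·13 = 585
Δ = 0!·4!·8!/13! = 1/6435
Racah Σ t=0..0: t=0:+1/2304 = 1/2304
⇒ 3j(2 4 6; 0 0 0)² = 5/143, sgn +1
Racah Σ t=0..0: t=0:+1/13824 = 1/13824
⇒ 3j(2 4 6; -2 0 2)² = 14/1287, sgn +1
4πI² = N·(3j₀)²·(3jₘ)² = 350/1573
I = +1·√(0.222505/4π) = 0.13306527

0.133065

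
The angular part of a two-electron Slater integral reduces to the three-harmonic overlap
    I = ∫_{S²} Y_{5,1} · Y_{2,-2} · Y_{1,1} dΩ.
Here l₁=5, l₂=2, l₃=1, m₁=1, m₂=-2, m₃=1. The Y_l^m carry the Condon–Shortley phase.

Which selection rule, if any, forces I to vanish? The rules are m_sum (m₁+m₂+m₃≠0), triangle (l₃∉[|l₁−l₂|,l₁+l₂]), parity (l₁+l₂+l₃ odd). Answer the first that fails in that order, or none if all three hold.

azimuthal sum: 1 − 2 + 1 = 0  ✓
3 ≤ 1 ≤ 7 (triangle on l)  ✗
L = 5 + 2 + 1 = 8 (even)

triangle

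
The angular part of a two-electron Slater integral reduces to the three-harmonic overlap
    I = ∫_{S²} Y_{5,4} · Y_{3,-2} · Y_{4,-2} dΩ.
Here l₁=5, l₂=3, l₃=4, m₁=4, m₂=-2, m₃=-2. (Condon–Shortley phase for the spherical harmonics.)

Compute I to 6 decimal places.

0.143343

Checks pass: Σm=0; 12 even; l₃=4∈[2,8].
(2·5+1)(2·3+1)(2·4+1) = 693
Δ: 4! 6! 2! / 13! → 1/180180
sum: t=1:−1/576 t=2:+1/144 t=3:−1/576 = 1/288
3j²(5 3 4; 0 0 0) = Δ·Π!·Σ² = 20/1001  (sign +1)
sum: t=0:+1/2880 t=1:−1/8640 = 1/4320
3j²(5 3 4; 4 -2 -2) = Δ·Π!·Σ² = 8/429  (sign +1)
combine: 4πI² = 693·20/1001·8/429 = 480/1859
take √, sign +1: I = 0.14334284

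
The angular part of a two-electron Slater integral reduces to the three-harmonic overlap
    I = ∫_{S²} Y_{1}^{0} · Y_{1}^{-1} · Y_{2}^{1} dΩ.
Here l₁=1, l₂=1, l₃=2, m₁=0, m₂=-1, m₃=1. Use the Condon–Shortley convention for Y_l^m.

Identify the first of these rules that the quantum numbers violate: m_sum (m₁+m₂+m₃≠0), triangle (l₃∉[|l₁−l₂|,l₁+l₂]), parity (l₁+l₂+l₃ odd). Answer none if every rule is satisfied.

azimuthal sum: 0 − 1 + 1 = 0  ✓
0 ≤ 2 ≤ 2 (triangle on l)  ✓
L = 1 + 1 + 2 = 4 (even)  ✓

none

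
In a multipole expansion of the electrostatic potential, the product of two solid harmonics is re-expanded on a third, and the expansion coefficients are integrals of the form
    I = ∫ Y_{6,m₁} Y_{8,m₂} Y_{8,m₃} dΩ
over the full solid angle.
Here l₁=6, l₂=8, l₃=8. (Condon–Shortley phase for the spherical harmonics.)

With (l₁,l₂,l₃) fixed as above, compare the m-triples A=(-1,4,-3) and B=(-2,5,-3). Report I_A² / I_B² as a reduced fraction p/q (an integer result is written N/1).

125/1274

Same 6,8,8: normalisation and zero-m 3j drop out of the ratio.
A: Δ: 6! 6! 10! / 23! → 1/13742520792; sum: t=2:+1/20901888000 t=3:−1/627056640 t=4:+1/139345920 t=5:−1/174182400 t=6:+1/1492992000 = 1/1791590400; 3j²(6 8 8; -1 4 -3) = Δ·Π!·Σ² = 875/1158924  (sign -1)
B: Δ: 6! 6! 10! / 23! → 1/13742520792; sum: t=3:−1/15676416000 t=4:+1/836075520 t=5:−1/348364800 t=6:+1/1045094400 = -7/8957952000; 3j²(6 8 8; -2 5 -3) = Δ·Π!·Σ² = 343/44574  (sign +1)
I_A²/I_B² = (875/1158924)/(343/44574) = 125/1274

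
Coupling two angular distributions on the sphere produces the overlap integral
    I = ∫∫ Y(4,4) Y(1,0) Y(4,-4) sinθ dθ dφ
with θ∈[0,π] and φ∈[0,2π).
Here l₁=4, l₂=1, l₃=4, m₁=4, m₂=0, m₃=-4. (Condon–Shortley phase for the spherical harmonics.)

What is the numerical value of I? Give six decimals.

l₁+l₂+l₃=9 is odd: 3j(l;000)=0 ⇒ I=0

0.000000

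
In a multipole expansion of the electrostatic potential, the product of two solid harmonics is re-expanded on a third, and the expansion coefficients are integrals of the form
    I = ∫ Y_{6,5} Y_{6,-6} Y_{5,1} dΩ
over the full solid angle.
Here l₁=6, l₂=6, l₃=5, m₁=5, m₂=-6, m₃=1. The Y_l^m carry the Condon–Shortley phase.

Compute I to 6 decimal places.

l₁+l₂+l₃=17 is odd: 3j(l;000)=0 ⇒ I=0

0.000000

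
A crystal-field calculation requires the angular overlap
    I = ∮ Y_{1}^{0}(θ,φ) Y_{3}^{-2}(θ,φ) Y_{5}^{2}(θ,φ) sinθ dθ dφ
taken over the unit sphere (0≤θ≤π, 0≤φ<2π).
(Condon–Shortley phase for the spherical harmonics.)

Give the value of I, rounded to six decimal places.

triangle: need 2≤l₃≤4, have 5; I=0

0.000000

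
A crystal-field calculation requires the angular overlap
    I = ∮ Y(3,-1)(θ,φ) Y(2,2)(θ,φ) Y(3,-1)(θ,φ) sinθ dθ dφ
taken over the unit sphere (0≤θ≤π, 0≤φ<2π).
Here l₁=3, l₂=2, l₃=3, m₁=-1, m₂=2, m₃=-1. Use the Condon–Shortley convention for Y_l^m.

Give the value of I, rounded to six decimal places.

Checks pass: Σm=0; 8 even; l₃=3∈[1,5].
(2·3+1)(2·2+1)(2·3+1) = 245
Δ: 2! 4! 2! / 9! → 1/3780
sum: t=0:+1/24 t=1:−1/4 t=2:+1/24 = -1/6
3j²(3 2 3; 0 0 0) = Δ·Π!·Σ² = 4/105  (sign +1)
sum: t=2:+1/16 = 1/16
3j²(3 2 3; -1 2 -1) = Δ·Π!·Σ² = 2/35  (sign +1)
combine: 4πI² = 245·4/105·2/35 = 8/15
take √, sign +1: I = 0.20601291

0.206013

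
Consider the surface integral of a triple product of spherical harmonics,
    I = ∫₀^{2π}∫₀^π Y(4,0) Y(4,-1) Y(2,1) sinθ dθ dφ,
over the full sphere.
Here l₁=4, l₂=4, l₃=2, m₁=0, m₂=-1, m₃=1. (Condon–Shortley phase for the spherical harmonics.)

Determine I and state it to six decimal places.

Rules hold: Σm=0, L=10 even, 0≤2≤8.
N = 9·9·5 = 405
Δ = 6!·2!·2!/11! = 1/13860
Racah Σ t=2..4: t=2:+1/192 t=3:−1/36 t=4:+1/192 = -5/288
⇒ 3j(4 4 2; 0 0 0)² = 20/693, sgn -1
Racah Σ t=2..3: t=2:+1/96 t=3:−1/72 = -1/288
⇒ 3j(4 4 2; 0 -1 1)² = 1/462, sgn +1
4πI² = N·(3j₀)²·(3jₘ)² = 150/5929
I = -1·√(0.0252994/4π) = -0.04486937

-0.044869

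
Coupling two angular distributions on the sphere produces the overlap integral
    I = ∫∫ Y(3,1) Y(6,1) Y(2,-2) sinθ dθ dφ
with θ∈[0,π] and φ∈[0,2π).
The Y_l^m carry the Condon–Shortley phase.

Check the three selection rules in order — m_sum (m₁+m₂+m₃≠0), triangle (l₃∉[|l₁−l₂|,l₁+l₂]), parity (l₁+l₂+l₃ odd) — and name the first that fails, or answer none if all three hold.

m₁+m₂+m₃ = 1 + 1 − 2 = 0  ✓
triangle: |3−6|=3 ≤ l₃=2 ≤ 3+6=9  ✗
parity: l₁+l₂+l₃ = 11 is odd

triangle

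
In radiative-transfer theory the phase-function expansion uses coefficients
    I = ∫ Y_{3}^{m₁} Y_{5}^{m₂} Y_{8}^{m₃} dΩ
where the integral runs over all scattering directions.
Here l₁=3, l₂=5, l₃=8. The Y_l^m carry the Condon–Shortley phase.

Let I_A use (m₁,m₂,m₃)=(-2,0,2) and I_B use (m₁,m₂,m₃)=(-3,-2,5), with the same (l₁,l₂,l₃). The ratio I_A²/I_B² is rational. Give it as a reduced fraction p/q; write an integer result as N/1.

126/143

Shared (l₁,l₂,l₃)=(3,5,8): N and (l;000)² cancel in I_A²/I_B².
A: Δ = 0!·6!·10!/17! = 1/136136; Racah Σ t=0..0: t=0:+1/1728000 = 1/1728000; ⇒ 3j(3 5 8; -2 0 2)² = 27/2431, sgn +1
B: Δ = 0!·6!·10!/17! = 1/136136; Racah Σ t=0..0: t=0:+1/21772800 = 1/21772800; ⇒ 3j(3 5 8; -3 -2 5)² = 3/238, sgn -1
I_A²/I_B² = (27/2431)/(3/238) = 126/143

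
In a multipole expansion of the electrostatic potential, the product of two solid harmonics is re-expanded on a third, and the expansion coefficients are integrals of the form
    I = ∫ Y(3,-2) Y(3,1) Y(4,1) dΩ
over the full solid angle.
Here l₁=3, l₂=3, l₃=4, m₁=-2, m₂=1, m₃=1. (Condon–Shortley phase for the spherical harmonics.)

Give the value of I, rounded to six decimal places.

0.145070

m-sum 0 ✓  L=10 even ✓  0≤4≤6 ✓
Π(2lᵢ+1) = 7×7×9 = 441
triangle coeff Δ(3,3,4) = 1/34650
Σ_t [0,2]: t=0:+1/72 t=1:−1/16 t=2:+1/72 = -5/144
(3j)²=2/77 [(3 3 4; 0 0 0)], sign=-1
Σ_t [1,2]: t=1:−1/144 t=2:+1/48 = 1/72
(3j)²=16/693 [(3 3 4; -2 1 1)], sign=-1
⇒ 4πI² = 32/121
I = (+1)√(32/121/(4π)) = 0.14506992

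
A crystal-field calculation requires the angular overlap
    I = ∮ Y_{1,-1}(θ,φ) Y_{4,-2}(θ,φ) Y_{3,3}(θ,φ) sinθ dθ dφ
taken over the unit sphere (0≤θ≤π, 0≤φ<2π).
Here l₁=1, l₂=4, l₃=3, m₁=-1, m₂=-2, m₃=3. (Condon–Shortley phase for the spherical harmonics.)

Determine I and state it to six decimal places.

0.061558

Rules hold: Σm=0, L=8 even, 3≤3≤5.
N = 3·9·7 = 189
Δ = 2!·0!·6!/9! = 1/252
Racah Σ t=1..1: t=1:−1/36 = -1/36
⇒ 3j(1 4 3; 0 0 0)² = 4/63, sgn +1
Racah Σ t=2..2: t=2:+1/1440 = 1/1440
⇒ 3j(1 4 3; -1 -2 3)² = 1/252, sgn +1
4πI² = N·(3j₀)²·(3jₘ)² = 1/21
I = +1·√(0.047619/4π) = 0.06155813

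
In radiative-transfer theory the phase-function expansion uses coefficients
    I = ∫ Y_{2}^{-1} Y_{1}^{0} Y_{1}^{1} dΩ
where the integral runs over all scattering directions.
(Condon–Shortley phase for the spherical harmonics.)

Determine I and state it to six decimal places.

Rules hold: Σm=0, L=4 even, 1≤1≤3.
N = 5·3·3 = 45
Δ = 2!·2!·0!/5! = 1/30
Racah Σ t=1..1: t=1:−1/1 = -1/1
⇒ 3j(2 1 1; 0 0 0)² = 2/15, sgn +1
Racah Σ t=1..1: t=1:−1/2 = -1/2
⇒ 3j(2 1 1; -1 0 1)² = 1/10, sgn -1
4πI² = N·(3j₀)²·(3jₘ)² = 3/5
I = -1·√(0.6/4π) = -0.21850969

-0.218510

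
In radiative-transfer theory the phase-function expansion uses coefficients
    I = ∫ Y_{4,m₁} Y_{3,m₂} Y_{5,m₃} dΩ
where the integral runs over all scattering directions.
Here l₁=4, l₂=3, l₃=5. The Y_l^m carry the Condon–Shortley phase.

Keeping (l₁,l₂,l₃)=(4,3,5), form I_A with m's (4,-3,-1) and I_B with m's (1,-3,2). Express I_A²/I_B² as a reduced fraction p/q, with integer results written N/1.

Shared (l₁,l₂,l₃)=(4,3,5): N and (l;000)² cancel in I_A²/I_B².
A: Δ = 2!·6!·4!/13! = 1/180180; Racah Σ t=0..0: t=0:+1/34560 = 1/34560; ⇒ 3j(4 3 5; 4 -3 -1)² = 1/429, sgn +1
B: Δ = 2!·6!·4!/13! = 1/180180; Racah Σ t=0..0: t=0:+1/1728 = 1/1728; ⇒ 3j(4 3 5; 1 -3 2)² = 25/858, sgn -1
I_A²/I_B² = (1/429)/(25/858) = 2/25

2/25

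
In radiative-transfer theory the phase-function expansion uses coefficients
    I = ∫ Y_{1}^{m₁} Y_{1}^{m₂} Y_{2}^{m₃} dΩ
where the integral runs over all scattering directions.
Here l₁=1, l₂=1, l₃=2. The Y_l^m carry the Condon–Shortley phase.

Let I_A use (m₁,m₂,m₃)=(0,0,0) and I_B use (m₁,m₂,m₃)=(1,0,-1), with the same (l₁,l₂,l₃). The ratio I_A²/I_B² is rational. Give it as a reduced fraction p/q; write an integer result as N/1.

4/3

Shared (l₁,l₂,l₃)=(1,1,2): N and (l;000)² cancel in I_A²/I_B².
A: Δ = 0!·2!·2!/5! = 1/30; Racah Σ t=0..0: t=0:+1/1 = 1/1; ⇒ 3j(1 1 2; 0 0 0)² = 2/15, sgn +1
B: Δ = 0!·2!·2!/5! = 1/30; Racah Σ t=0..0: t=0:+1/2 = 1/2; ⇒ 3j(1 1 2; 1 0 -1)² = 1/10, sgn -1
I_A²/I_B² = (2/15)/(1/10) = 4/3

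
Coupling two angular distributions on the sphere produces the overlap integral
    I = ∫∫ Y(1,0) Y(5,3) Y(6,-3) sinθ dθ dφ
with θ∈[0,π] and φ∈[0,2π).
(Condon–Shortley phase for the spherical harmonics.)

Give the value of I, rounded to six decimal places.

m-sum 0 ✓  L=12 even ✓  4≤6≤6 ✓
Π(2lᵢ+1) = 3×11×13 = 429
triangle coeff Δ(1,5,6) = 1/858
Σ_t [0,0]: t=0:+1/14400 = 1/14400
(3j)²=6/143 [(1 5 6; 0 0 0)], sign=+1
Σ_t [0,0]: t=0:+1/80640 = 1/80640
(3j)²=9/286 [(1 5 6; 0 3 -3)], sign=-1
⇒ 4πI² = 81/143
I = (-1)√(81/143/(4π)) = -0.21230956

-0.212310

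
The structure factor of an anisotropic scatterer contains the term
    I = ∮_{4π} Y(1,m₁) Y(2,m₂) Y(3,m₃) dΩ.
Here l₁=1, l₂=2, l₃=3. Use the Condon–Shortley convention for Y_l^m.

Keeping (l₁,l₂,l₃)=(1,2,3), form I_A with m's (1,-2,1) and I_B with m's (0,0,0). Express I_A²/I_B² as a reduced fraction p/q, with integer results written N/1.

1/9

l's match ⇒ only the (l;m) 3-j factors differ between A and B.
A: triangle coeff Δ(1,2,3) = 1/105; Σ_t [0,0]: t=0:+1/48 = 1/48; (3j)²=1/105 [(1 2 3; 1 -2 1)], sign=+1
B: triangle coeff Δ(1,2,3) = 1/105; Σ_t [0,0]: t=0:+1/4 = 1/4; (3j)²=3/35 [(1 2 3; 0 0 0)], sign=-1
I_A²/I_B² = (1/105)/(3/35) = 1/9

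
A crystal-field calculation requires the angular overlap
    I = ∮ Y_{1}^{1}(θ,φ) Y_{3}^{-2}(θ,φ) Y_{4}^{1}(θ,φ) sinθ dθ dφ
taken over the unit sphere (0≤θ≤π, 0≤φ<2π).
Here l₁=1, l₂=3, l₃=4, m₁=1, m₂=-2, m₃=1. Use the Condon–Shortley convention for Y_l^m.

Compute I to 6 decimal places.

-0.106622

Rules hold: Σm=0, L=8 even, 2≤4≤4.
N = 3·7·9 = 189
Δ = 0!·2!·6!/9! = 1/252
Racah Σ t=0..0: t=0:+1/36 = 1/36
⇒ 3j(1 3 4; 0 0 0)² = 4/63, sgn +1
Racah Σ t=0..0: t=0:+1/240 = 1/240
⇒ 3j(1 3 4; 1 -2 1)² = 1/84, sgn -1
4πI² = N·(3j₀)²·(3jₘ)² = 1/7
I = -1·√(0.142857/4π) = -0.10662181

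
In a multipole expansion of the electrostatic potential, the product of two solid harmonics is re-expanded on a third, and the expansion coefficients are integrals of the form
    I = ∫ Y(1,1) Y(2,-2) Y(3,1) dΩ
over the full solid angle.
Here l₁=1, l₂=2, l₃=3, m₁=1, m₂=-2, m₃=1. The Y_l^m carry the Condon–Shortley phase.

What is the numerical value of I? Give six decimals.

-0.082589

m-sum 0 ✓  L=6 even ✓  1≤3≤3 ✓
Π(2lᵢ+1) = 3×5×7 = 105
triangle coeff Δ(1,2,3) = 1/105
Σ_t [0,0]: t=0:+1/4 = 1/4
(3j)²=3/35 [(1 2 3; 0 0 0)], sign=-1
Σ_t [0,0]: t=0:+1/48 = 1/48
(3j)²=1/105 [(1 2 3; 1 -2 1)], sign=+1
⇒ 4πI² = 3/35
I = (-1)√(3/35/(4π)) = -0.08258890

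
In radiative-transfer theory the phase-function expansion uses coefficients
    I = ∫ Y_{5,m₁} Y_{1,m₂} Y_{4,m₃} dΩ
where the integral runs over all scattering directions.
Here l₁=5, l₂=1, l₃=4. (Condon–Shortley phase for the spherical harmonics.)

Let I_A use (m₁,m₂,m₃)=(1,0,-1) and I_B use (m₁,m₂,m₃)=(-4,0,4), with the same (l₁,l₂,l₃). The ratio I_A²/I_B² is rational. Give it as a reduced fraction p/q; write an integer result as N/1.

8/3

Same 5,1,4: normalisation and zero-m 3j drop out of the ratio.
A: Δ: 2! 8! 0! / 11! → 1/495; sum: t=1:−1/720 = -1/720; 3j²(5 1 4; 1 0 -1) = Δ·Π!·Σ² = 8/165  (sign +1)
B: Δ: 2! 8! 0! / 11! → 1/495; sum: t=1:−1/40320 = -1/40320; 3j²(5 1 4; -4 0 4) = Δ·Π!·Σ² = 1/55  (sign -1)
I_A²/I_B² = (8/165)/(1/55) = 8/3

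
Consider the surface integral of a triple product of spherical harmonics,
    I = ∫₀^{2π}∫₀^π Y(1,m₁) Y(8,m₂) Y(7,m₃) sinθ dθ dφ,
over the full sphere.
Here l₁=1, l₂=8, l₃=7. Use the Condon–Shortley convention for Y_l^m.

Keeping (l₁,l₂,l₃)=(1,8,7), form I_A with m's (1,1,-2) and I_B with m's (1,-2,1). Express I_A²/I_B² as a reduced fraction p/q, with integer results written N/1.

7/15

Same 1,8,7: normalisation and zero-m 3j drop out of the ratio.
A: Δ: 2! 0! 14! / 17! → 1/2040; sum: t=0:+1/87091200 = 1/87091200; 3j²(1 8 7; 1 1 -2) = Δ·Π!·Σ² = 7/680  (sign -1)
B: Δ: 2! 0! 14! / 17! → 1/2040; sum: t=0:+1/58060800 = 1/58060800; 3j²(1 8 7; 1 -2 1) = Δ·Π!·Σ² = 3/136  (sign +1)
I_A²/I_B² = (7/680)/(3/136) = 7/15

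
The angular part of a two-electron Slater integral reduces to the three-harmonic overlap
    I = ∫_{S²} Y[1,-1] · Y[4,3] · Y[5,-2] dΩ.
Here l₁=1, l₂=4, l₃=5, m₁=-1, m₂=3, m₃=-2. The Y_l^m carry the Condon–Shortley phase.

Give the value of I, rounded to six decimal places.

0.085055

m-sum 0 ✓  L=10 even ✓  3≤5≤5 ✓
Π(2lᵢ+1) = 3×9×11 = 297
triangle coeff Δ(1,4,5) = 1/495
Σ_t [0,0]: t=0:+1/576 = 1/576
(3j)²=5/99 [(1 4 5; 0 0 0)], sign=-1
Σ_t [0,0]: t=0:+1/10080 = 1/10080
(3j)²=1/165 [(1 4 5; -1 3 -2)], sign=-1
⇒ 4πI² = 1/11
I = (+1)√(1/11/(4π)) = 0.08505478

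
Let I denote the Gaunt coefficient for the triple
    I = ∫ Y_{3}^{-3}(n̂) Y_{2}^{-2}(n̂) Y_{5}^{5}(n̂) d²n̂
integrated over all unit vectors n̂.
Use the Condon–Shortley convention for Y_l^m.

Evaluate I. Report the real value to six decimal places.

Checks pass: Σm=0; 10 even; l₃=5∈[1,5].
(2·3+1)(2·2+1)(2·5+1) = 385
Δ: 0! 6! 4! / 11! → 1/2310
sum: t=0:+1/144 = 1/144
3j²(3 2 5; 0 0 0) = Δ·Π!·Σ² = 10/231  (sign -1)
sum: t=0:+1/17280 = 1/17280
3j²(3 2 5; -3 -2 5) = Δ·Π!·Σ² = 1/11  (sign +1)
combine: 4πI² = 385·10/231·1/11 = 50/33
take √, sign -1: I = -0.34723469

-0.347235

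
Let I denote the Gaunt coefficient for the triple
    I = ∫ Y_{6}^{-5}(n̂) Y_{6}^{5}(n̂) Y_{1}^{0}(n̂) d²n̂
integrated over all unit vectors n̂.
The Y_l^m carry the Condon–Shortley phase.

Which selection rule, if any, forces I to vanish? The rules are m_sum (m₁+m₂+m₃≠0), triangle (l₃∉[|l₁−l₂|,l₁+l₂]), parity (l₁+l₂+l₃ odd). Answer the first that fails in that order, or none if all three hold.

azimuthal sum: -5 + 5 + 0 = 0  ✓
0 ≤ 1 ≤ 12 (triangle on l)  ✓
L = 6 + 6 + 1 = 13 (odd)  ✗

parity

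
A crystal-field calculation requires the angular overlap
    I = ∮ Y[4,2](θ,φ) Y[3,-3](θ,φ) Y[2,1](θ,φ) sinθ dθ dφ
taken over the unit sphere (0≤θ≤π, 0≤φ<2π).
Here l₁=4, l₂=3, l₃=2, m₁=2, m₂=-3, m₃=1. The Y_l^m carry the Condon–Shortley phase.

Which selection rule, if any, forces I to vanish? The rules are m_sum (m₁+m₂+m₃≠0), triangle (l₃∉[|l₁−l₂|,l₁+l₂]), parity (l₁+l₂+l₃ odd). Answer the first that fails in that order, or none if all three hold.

parity

m₁+m₂+m₃ = 2 − 3 + 1 = 0  ✓
triangle: |4−3|=1 ≤ l₃=2 ≤ 4+3=7  ✓
parity: l₁+l₂+l₃ = 9 is odd  ✗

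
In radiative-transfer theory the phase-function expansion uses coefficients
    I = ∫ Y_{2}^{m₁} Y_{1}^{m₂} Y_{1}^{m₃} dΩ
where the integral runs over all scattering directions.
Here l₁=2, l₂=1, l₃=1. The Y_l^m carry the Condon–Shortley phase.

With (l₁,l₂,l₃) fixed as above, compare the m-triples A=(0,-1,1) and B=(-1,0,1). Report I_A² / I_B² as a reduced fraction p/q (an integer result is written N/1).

1/3

Shared (l₁,l₂,l₃)=(2,1,1): N and (l;000)² cancel in I_A²/I_B².
A: Δ = 2!·2!·0!/5! = 1/30; Racah Σ t=0..0: t=0:+1/4 = 1/4; ⇒ 3j(2 1 1; 0 -1 1)² = 1/30, sgn +1
B: Δ = 2!·2!·0!/5! = 1/30; Racah Σ t=1..1: t=1:−1/2 = -1/2; ⇒ 3j(2 1 1; -1 0 1)² = 1/10, sgn -1
I_A²/I_B² = (1/30)/(1/10) = 1/3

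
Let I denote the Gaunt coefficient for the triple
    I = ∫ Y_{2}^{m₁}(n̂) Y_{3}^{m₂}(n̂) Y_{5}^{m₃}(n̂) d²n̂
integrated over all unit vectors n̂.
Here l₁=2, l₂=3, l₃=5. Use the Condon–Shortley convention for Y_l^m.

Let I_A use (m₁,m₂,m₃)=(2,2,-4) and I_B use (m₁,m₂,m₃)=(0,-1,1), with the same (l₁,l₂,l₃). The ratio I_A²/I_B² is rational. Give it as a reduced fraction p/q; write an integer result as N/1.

Shared (l₁,l₂,l₃)=(2,3,5): N and (l;000)² cancel in I_A²/I_B².
A: Δ = 0!·4!·6!/11! = 1/2310; Racah Σ t=0..0: t=0:+1/2880 = 1/2880; ⇒ 3j(2 3 5; 2 2 -4)² = 3/55, sgn -1
B: Δ = 0!·4!·6!/11! = 1/2310; Racah Σ t=0..0: t=0:+1/192 = 1/192; ⇒ 3j(2 3 5; 0 -1 1)² = 3/77, sgn +1
I_A²/I_B² = (3/55)/(3/77) = 7/5

7/5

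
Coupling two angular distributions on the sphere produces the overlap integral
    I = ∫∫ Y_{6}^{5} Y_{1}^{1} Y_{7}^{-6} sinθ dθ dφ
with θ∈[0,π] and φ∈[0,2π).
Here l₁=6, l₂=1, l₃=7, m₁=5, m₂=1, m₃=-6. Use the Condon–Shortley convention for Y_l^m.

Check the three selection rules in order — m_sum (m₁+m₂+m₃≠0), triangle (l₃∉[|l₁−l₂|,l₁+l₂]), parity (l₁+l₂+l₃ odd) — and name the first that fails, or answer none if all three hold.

azimuthal sum: 5 + 1 − 6 = 0  ✓
5 ≤ 7 ≤ 7 (triangle on l)  ✓
L = 6 + 1 + 7 = 14 (even)  ✓

none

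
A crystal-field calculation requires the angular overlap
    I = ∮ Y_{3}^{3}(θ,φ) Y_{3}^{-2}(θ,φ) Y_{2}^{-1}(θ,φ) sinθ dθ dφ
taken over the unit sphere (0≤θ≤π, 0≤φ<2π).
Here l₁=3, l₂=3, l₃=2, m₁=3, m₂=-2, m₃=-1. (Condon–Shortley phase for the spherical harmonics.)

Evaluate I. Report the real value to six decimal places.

Checks pass: Σm=0; 8 even; l₃=2∈[0,6].
(2·3+1)(2·3+1)(2·2+1) = 245
Δ: 4! 2! 2! / 9! → 1/3780
sum: t=1:−1/24 t=2:+1/4 t=3:−1/24 = 1/6
3j²(3 3 2; 0 0 0) = Δ·Π!·Σ² = 4/105  (sign +1)
sum: t=0:+1/48 = 1/48
3j²(3 3 2; 3 -2 -1) = Δ·Π!·Σ² = 5/84  (sign -1)
combine: 4πI² = 245·4/105·5/84 = 5/9
take √, sign -1: I = -0.21026104

-0.210261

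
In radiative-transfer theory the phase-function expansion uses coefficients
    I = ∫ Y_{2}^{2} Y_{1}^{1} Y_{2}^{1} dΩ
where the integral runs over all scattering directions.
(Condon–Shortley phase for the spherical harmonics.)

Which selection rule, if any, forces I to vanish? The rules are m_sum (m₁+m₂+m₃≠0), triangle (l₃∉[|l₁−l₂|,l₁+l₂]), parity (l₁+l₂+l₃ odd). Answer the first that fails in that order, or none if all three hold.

m_sum

m₁+m₂+m₃ = 2 + 1 + 1 = 4  ✗
triangle: |2−1|=1 ≤ l₃=2 ≤ 2+1=3
parity: l₁+l₂+l₃ = 5 is odd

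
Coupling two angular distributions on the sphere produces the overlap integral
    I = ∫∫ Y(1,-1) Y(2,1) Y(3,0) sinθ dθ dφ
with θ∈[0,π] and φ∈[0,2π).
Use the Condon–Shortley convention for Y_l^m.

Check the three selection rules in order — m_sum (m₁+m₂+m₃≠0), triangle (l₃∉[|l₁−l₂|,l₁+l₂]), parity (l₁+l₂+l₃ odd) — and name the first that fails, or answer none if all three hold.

none

m₁+m₂+m₃ = -1 + 1 + 0 = 0  ✓
triangle: |1−2|=1 ≤ l₃=3 ≤ 1+2=3  ✓
parity: l₁+l₂+l₃ = 6 is even  ✓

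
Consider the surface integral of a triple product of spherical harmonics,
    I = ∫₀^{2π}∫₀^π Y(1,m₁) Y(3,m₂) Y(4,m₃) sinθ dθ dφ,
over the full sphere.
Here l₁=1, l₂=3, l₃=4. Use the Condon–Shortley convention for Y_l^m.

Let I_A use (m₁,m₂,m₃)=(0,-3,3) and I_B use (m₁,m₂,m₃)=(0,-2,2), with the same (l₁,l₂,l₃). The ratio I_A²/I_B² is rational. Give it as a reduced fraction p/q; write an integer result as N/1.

7/12

Same 1,3,4: normalisation and zero-m 3j drop out of the ratio.
A: Δ: 0! 2! 6! / 9! → 1/252; sum: t=0:+1/720 = 1/720; 3j²(1 3 4; 0 -3 3) = Δ·Π!·Σ² = 1/36  (sign -1)
B: Δ: 0! 2! 6! / 9! → 1/252; sum: t=0:+1/120 = 1/120; 3j²(1 3 4; 0 -2 2) = Δ·Π!·Σ² = 1/21  (sign +1)
I_A²/I_B² = (1/36)/(1/21) = 7/12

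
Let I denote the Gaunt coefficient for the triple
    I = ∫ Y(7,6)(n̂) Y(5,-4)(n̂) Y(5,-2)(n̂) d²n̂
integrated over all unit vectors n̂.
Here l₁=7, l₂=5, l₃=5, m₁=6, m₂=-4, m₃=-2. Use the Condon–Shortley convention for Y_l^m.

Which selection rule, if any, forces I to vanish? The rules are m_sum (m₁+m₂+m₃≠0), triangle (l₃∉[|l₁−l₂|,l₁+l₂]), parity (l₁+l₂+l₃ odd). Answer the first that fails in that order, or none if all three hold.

parity

azimuthal sum: 6 − 4 − 2 = 0  ✓
2 ≤ 5 ≤ 12 (triangle on l)  ✓
L = 7 + 5 + 5 = 17 (odd)  ✗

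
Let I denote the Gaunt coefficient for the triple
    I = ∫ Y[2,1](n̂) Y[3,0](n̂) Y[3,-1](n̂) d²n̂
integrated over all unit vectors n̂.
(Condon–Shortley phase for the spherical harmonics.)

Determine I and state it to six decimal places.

-0.059471

Checks pass: Σm=0; 8 even; l₃=3∈[1,5].
(2·2+1)(2·3+1)(2·3+1) = 245
Δ: 2! 2! 4! / 9! → 1/3780
sum: t=0:+1/24 t=1:−1/4 t=2:+1/24 = -1/6
3j²(2 3 3; 0 0 0) = Δ·Π!·Σ² = 4/105  (sign +1)
sum: t=0:+1/12 t=1:−1/8 = -1/24
3j²(2 3 3; 1 0 -1) = Δ·Π!·Σ² = 1/210  (sign -1)
combine: 4πI² = 245·4/105·1/210 = 2/45
take √, sign -1: I = -0.05947080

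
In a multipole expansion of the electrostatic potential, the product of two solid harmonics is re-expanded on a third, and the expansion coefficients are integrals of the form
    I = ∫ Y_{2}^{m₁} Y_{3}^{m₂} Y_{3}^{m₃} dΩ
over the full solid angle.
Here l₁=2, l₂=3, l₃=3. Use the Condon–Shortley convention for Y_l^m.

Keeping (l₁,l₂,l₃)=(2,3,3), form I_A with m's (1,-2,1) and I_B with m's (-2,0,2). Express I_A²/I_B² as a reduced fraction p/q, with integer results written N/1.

3/4

l's match ⇒ only the (l;m) 3-j factors differ between A and B.
A: triangle coeff Δ(2,3,3) = 1/3780; Σ_t [0,1]: t=0:+1/12 t=1:−1/48 = 1/16; (3j)²=1/28 [(2 3 3; 1 -2 1)], sign=+1
B: triangle coeff Δ(2,3,3) = 1/3780; Σ_t [2,2]: t=2:+1/24 = 1/24; (3j)²=1/21 [(2 3 3; -2 0 2)], sign=-1
I_A²/I_B² = (1/28)/(1/21) = 3/4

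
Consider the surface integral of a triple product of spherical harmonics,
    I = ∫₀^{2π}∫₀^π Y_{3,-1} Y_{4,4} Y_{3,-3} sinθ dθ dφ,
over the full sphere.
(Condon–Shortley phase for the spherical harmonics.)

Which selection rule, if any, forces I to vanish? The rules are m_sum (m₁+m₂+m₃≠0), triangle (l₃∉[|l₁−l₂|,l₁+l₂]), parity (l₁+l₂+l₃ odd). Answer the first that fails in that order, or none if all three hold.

Σmᵢ = 0  ✓
l₃∈[|l₁−l₂|,l₁+l₂]=[1,7], have l₃=3  ✓
Σlᵢ = 10 ⇒ even  ✓

none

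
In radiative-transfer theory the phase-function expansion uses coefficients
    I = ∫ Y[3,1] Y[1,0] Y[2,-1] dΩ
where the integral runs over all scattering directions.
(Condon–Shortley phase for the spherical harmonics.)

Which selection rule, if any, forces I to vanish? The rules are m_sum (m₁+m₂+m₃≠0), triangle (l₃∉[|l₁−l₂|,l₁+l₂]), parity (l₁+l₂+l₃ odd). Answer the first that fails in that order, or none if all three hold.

Σmᵢ = 0  ✓
l₃∈[|l₁−l₂|,l₁+l₂]=[2,4], have l₃=2  ✓
Σlᵢ = 6 ⇒ even  ✓

none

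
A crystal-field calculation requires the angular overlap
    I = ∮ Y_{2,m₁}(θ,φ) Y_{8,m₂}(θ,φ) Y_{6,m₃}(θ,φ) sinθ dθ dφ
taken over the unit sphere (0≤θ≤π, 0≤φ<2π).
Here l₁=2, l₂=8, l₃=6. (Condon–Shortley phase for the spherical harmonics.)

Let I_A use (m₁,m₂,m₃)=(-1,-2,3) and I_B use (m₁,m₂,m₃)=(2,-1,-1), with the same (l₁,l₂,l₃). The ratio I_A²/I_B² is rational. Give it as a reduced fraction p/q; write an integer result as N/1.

100/63

Same 2,8,6: normalisation and zero-m 3j drop out of the ratio.
A: Δ: 4! 0! 12! / 17! → 1/30940; sum: t=3:−1/13063680 = -1/13063680; 3j²(2 8 6; -1 -2 3) = Δ·Π!·Σ² = 10/1547  (sign +1)
B: Δ: 4! 0! 12! / 17! → 1/30940; sum: t=0:+1/14515200 = 1/14515200; 3j²(2 8 6; 2 -1 -1) = Δ·Π!·Σ² = 9/2210  (sign -1)
I_A²/I_B² = (10/1547)/(9/2210) = 100/63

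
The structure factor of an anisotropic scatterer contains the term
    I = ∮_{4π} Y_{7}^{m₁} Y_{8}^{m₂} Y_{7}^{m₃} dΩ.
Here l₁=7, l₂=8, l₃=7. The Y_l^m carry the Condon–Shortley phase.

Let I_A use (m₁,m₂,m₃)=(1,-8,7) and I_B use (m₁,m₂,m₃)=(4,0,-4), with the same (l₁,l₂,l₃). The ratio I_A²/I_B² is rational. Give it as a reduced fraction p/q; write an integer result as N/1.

35490/24649

Shared (l₁,l₂,l₃)=(7,8,7): N and (l;000)² cancel in I_A²/I_B².
A: Δ = 8!·6!·8!/23! = 1/22086194130; Racah Σ t=0..0: t=0:+1/1170505728000 = 1/1170505728000; ⇒ 3j(7 8 7; 1 -8 7)² = 13/7429, sgn +1
B: Δ = 8!·6!·8!/23! = 1/22086194130; Racah Σ t=0..3: t=0:+1/58525286400 t=1:−1/1219276800 t=2:+1/248832000 t=3:−1/373248000 = 157/292626432000; ⇒ 3j(7 8 7; 4 0 -4)² = 24649/20281170, sgn -1
I_A²/I_B² = (13/7429)/(24649/20281170) = 35490/24649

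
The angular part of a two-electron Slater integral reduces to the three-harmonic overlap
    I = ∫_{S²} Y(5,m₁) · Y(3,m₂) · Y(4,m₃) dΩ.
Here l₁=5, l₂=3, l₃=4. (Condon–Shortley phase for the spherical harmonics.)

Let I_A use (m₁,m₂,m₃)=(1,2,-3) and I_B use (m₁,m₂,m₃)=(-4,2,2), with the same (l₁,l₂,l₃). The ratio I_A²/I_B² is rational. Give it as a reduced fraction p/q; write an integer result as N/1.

l's match ⇒ only the (l;m) 3-j factors differ between A and B.
A: triangle coeff Δ(5,3,4) = 1/180180; Σ_t [3,4]: t=3:−1/1440 t=4:+1/17280 = -11/17280; (3j)²=11/468 [(5 3 4; 1 2 -3)], sign=+1
B: triangle coeff Δ(5,3,4) = 1/180180; Σ_t [3,4]: t=3:−1/8640 t=4:+1/2880 = 1/4320; (3j)²=8/429 [(5 3 4; -4 2 2)], sign=+1
I_A²/I_B² = (11/468)/(8/429) = 121/96

121/96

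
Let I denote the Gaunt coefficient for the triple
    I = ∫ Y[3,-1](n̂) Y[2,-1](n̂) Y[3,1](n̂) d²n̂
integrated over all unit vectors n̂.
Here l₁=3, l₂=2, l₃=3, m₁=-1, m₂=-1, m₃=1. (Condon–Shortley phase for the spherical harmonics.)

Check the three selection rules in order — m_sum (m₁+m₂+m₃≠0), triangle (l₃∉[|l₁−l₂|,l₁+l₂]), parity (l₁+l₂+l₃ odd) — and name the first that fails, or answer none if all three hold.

Σmᵢ = -1  ✗
l₃∈[|l₁−l₂|,l₁+l₂]=[1,5], have l₃=3
Σlᵢ = 8 ⇒ even

m_sum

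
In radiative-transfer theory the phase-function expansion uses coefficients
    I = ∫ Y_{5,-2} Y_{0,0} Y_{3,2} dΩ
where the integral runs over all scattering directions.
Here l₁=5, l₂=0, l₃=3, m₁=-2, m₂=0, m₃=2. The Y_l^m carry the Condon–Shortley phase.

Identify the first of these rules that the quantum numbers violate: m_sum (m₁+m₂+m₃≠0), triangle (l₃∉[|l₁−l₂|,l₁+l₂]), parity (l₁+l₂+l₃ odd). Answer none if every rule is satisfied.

m₁+m₂+m₃ = -2 + 0 + 2 = 0  ✓
triangle: |5−0|=5 ≤ l₃=3 ≤ 5+0=5  ✗
parity: l₁+l₂+l₃ = 8 is even

triangle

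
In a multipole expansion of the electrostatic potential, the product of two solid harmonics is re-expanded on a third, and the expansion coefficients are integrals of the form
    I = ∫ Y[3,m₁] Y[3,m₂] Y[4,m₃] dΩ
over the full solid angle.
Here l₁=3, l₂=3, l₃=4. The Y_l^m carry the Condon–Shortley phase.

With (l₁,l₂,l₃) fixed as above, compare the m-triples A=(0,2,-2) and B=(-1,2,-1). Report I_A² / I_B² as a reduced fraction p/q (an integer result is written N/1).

Shared (l₁,l₂,l₃)=(3,3,4): N and (l;000)² cancel in I_A²/I_B².
A: Δ = 2!·4!·4!/11! = 1/34650; Racah Σ t=1..2: t=1:−1/96 t=2:+1/72 = 1/288; ⇒ 3j(3 3 4; 0 2 -2)² = 1/462, sgn +1
B: Δ = 2!·4!·4!/11! = 1/34650; Racah Σ t=1..2: t=1:−1/144 t=2:+1/48 = 1/72; ⇒ 3j(3 3 4; -1 2 -1)² = 16/693, sgn -1
I_A²/I_B² = (1/462)/(16/693) = 3/32

3/32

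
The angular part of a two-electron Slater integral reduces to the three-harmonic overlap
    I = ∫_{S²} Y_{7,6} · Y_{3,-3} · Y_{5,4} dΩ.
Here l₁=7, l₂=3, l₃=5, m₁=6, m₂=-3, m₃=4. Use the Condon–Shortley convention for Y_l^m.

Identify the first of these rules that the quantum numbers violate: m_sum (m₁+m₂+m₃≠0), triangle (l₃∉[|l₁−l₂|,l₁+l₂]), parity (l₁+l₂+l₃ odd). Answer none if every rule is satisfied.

azimuthal sum: 6 − 3 + 4 = 7  ✗
4 ≤ 5 ≤ 10 (triangle on l)
L = 7 + 3 + 5 = 15 (odd)

m_sum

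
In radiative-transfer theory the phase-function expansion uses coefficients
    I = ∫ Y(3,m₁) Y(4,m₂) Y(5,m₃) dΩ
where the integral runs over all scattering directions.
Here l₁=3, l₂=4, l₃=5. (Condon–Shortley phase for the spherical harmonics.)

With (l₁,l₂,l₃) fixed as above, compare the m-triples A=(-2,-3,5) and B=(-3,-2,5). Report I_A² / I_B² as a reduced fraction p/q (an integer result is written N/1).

Shared (l₁,l₂,l₃)=(3,4,5): N and (l;000)² cancel in I_A²/I_B².
A: Δ = 2!·4!·6!/13! = 1/180180; Racah Σ t=1..1: t=1:−1/17280 = -1/17280; ⇒ 3j(3 4 5; -2 -3 5)² = 35/858, sgn -1
B: Δ = 2!·4!·6!/13! = 1/180180; Racah Σ t=2..2: t=2:+1/34560 = 1/34560; ⇒ 3j(3 4 5; -3 -2 5)² = 5/286, sgn +1
I_A²/I_B² = (35/858)/(5/286) = 7/3

7/3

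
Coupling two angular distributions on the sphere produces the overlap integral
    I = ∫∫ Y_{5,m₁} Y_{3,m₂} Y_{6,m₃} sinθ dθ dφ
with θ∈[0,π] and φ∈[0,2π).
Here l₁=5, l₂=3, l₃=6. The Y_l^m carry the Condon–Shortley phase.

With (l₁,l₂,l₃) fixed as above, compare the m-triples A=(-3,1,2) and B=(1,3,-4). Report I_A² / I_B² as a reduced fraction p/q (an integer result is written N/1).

7/12

Same 5,3,6: normalisation and zero-m 3j drop out of the ratio.
A: Δ: 2! 8! 4! / 15! → 1/675675; sum: t=0:+1/1935360 t=1:−1/30240 t=2:+1/11520 = 1/18432; 3j²(5 3 6; -3 1 2) = Δ·Π!·Σ² = 7/429  (sign +1)
B: Δ: 2! 8! 4! / 15! → 1/675675; sum: t=2:+1/69120 = 1/69120; 3j²(5 3 6; 1 3 -4) = Δ·Π!·Σ² = 4/143  (sign +1)
I_A²/I_B² = (7/429)/(4/143) = 7/12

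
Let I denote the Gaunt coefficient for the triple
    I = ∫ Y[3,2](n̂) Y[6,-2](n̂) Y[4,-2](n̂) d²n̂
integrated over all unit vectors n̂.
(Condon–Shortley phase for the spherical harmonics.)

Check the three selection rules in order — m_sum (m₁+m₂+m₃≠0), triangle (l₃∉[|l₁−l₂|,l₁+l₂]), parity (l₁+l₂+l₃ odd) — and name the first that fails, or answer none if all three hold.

azimuthal sum: 2 − 2 − 2 = -2  ✗
3 ≤ 4 ≤ 9 (triangle on l)
L = 3 + 6 + 4 = 13 (odd)

m_sum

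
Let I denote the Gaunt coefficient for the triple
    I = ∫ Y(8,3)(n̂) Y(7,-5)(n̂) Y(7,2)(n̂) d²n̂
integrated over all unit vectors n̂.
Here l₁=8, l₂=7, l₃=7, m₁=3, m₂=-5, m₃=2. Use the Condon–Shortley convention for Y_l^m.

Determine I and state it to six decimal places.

m-sum 0 ✓  L=22 even ✓  1≤7≤15 ✓
Π(2lᵢ+1) = 17×15×15 = 3825
triangle coeff Δ(8,7,7) = 1/22086194130
Σ_t [1,7]: t=1:−1/18289152000 t=2:+1/248832000 t=3:−1/24883200 t=4:+1/11943936 t=5:−1/24883200 t=6:+1/248832000 t=7:−1/18289152000 = 11/975421440
(3j)²=1750/289731 [(8 7 7; 0 0 0)], sign=-1
Σ_t [0,2]: t=0:+1/1393459200 t=1:−1/348364800 t=2:+1/746496000 = -17/20901888000
(3j)²=34/5681 [(8 7 7; 3 -5 2)], sign=+1
⇒ 4πI² = 4462500/32273761
I = (-1)√(4462500/32273761/(4π)) = -0.10489611

-0.104896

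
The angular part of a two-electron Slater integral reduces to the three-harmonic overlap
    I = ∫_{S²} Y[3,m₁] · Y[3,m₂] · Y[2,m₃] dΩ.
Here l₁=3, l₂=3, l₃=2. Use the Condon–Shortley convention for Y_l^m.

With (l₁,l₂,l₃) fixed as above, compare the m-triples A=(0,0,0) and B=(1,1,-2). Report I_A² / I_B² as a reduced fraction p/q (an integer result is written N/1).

l's match ⇒ only the (l;m) 3-j factors differ between A and B.
A: triangle coeff Δ(3,3,2) = 1/3780; Σ_t [1,3]: t=1:−1/24 t=2:+1/4 t=3:−1/24 = 1/6; (3j)²=4/105 [(3 3 2; 0 0 0)], sign=+1
B: triangle coeff Δ(3,3,2) = 1/3780; Σ_t [2,2]: t=2:+1/16 = 1/16; (3j)²=2/35 [(3 3 2; 1 1 -2)], sign=+1
I_A²/I_B² = (4/105)/(2/35) = 2/3

2/3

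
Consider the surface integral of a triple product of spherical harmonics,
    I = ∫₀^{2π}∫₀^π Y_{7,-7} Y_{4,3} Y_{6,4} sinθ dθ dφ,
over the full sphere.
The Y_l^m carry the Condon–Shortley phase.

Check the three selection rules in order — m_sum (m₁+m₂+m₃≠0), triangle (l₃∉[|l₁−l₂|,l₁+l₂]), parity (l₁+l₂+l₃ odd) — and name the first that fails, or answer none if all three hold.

m₁+m₂+m₃ = -7 + 3 + 4 = 0  ✓
triangle: |7−4|=3 ≤ l₃=6 ≤ 7+4=11  ✓
parity: l₁+l₂+l₃ = 17 is odd  ✗

parity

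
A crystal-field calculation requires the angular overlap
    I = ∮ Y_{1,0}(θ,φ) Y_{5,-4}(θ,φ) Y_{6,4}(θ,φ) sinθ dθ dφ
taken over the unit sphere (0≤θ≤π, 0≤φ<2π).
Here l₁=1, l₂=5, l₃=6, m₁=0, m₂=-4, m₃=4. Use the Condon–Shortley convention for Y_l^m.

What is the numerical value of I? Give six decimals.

m-sum 0 ✓  L=12 even ✓  4≤6≤6 ✓
Π(2lᵢ+1) = 3×11×13 = 429
triangle coeff Δ(1,5,6) = 1/858
Σ_t [0,0]: t=0:+1/14400 = 1/14400
(3j)²=6/143 [(1 5 6; 0 0 0)], sign=+1
Σ_t [0,0]: t=0:+1/362880 = 1/362880
(3j)²=10/429 [(1 5 6; 0 -4 4)], sign=+1
⇒ 4πI² = 60/143
I = (+1)√(60/143/(4π)) = 0.18272698

0.182727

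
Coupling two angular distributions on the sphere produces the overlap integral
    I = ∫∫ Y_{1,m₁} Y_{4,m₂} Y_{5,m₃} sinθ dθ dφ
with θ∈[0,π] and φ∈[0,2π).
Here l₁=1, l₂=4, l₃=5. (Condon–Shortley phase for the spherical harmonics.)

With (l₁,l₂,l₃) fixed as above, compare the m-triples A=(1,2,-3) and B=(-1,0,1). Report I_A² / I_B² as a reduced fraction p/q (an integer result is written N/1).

Shared (l₁,l₂,l₃)=(1,4,5): N and (l;000)² cancel in I_A²/I_B².
A: Δ = 0!·2!·8!/11! = 1/495; Racah Σ t=0..0: t=0:+1/2880 = 1/2880; ⇒ 3j(1 4 5; 1 2 -3)² = 28/495, sgn +1
B: Δ = 0!·2!·8!/11! = 1/495; Racah Σ t=0..0: t=0:+1/1152 = 1/1152; ⇒ 3j(1 4 5; -1 0 1)² = 1/33, sgn +1
I_A²/I_B² = (28/495)/(1/33) = 28/15

28/15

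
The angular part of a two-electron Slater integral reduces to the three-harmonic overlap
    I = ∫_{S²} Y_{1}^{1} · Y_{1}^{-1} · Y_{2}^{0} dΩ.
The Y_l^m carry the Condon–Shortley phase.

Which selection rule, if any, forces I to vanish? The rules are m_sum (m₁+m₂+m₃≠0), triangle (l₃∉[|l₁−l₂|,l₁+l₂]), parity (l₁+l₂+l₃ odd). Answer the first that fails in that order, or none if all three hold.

m₁+m₂+m₃ = 1 − 1 + 0 = 0  ✓
triangle: |1−1|=0 ≤ l₃=2 ≤ 1+1=2  ✓
parity: l₁+l₂+l₃ = 4 is even  ✓

none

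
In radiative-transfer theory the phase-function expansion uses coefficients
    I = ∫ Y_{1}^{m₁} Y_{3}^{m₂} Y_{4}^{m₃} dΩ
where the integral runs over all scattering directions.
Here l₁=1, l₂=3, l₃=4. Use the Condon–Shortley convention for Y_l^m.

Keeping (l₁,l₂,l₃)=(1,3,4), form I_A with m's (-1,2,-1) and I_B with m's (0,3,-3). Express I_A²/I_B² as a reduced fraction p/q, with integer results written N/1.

3/7

Same 1,3,4: normalisation and zero-m 3j drop out of the ratio.
A: Δ: 0! 2! 6! / 9! → 1/252; sum: t=0:+1/240 = 1/240; 3j²(1 3 4; -1 2 -1) = Δ·Π!·Σ² = 1/84  (sign -1)
B: Δ: 0! 2! 6! / 9! → 1/252; sum: t=0:+1/720 = 1/720; 3j²(1 3 4; 0 3 -3) = Δ·Π!·Σ² = 1/36  (sign -1)
I_A²/I_B² = (1/84)/(1/36) = 3/7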